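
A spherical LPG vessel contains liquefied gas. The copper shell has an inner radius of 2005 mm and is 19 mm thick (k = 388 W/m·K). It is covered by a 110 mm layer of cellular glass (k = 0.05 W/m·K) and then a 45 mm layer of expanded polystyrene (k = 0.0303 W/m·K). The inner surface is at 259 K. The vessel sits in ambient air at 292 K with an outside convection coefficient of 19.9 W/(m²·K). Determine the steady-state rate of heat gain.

Each spherical layer contributes R = (1/r_i − 1/r_o)/(4πk):
R_copper shell = (1/2.005 − 1/2.024)/(4π×388) = 9.603×10^-7 K/W
R_cellular glass = (1/2.024 − 1/2.134)/(4π×0.05) = 0.04053 K/W
R_expanded polystyrene = (1/2.134 − 1/2.179)/(4π×0.0303) = 0.02542 K/W
R_outer film = 1/(h·4πr_o²) = 1/(19.9×4π×2.179²) = 8.422×10^-4 K/W
R_total = 0.06679 K/W
Q = ΔT/R_total = 33/0.06679

Q ≈ 494 W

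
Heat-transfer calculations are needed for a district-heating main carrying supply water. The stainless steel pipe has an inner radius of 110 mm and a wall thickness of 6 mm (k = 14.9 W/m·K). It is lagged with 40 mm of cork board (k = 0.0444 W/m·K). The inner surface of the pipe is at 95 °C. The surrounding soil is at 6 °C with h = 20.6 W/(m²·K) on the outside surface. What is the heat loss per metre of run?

q′ ≈ 80 W/m

Cylindrical conduction, so R = ln(r₂/r₁)/(2πkL) per layer, in series:
R_stainless steel pipe wall = ln(116/110)/(2π×14.9×1) = 5.673×10^-4 K/W
R_cork board = ln(156/116)/(2π×0.0444×1) = 1.062 K/W
R_outer film = 1/(h_o·2πr_oL) = 1/(20.6×2π×0.156×1) = 0.04953 K/W
R_total = 1.112 K/W
Q = ΔT/R_total = 89/1.112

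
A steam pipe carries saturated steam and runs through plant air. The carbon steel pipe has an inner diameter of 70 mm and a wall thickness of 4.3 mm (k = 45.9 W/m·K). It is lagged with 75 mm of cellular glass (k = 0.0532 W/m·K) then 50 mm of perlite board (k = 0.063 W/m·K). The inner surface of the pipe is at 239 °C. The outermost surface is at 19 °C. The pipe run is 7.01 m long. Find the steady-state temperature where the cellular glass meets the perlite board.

T ≈ 68.1 °C

Cylindrical conduction, so R = ln(r₂/r₁)/(2πkL) per layer, in series:
R_carbon steel pipe wall = ln(39.3/35)/(2π×45.9×7.01) = 5.732×10^-5 K/W
R_cellular glass = ln(114.3/39.3)/(2π×0.0532×7.01) = 0.4556 K/W
R_perlite board = ln(164.3/114.3)/(2π×0.063×7.01) = 0.1308 K/W
R_total = 0.5864 K/W
Q = ΔT/R_total = 220/0.5864
Q = 375 W
T_interface = T_inner − Q·ΣR(inner→interface) = 239 − 375×0.4557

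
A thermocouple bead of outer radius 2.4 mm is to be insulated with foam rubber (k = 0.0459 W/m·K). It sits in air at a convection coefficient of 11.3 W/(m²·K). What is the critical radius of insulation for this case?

For a sphere r_cr = 2k/h = 2×0.0459/11.3
r_cr = 8.12 mm; since the bare radius (2.4 mm) is below r_cr, adding a thin layer of insulation will *increase* heat loss.

r_cr ≈ 8.12 mm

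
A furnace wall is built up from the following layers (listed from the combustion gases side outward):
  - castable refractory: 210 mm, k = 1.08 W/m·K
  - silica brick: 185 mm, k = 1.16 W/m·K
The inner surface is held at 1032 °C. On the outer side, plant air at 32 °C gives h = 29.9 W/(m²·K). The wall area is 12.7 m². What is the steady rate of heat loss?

Q ≈ 32800 W

Model the wall as resistances in series:
R_castable refractory = L/(kA) = 0.21/(1.08×12.7) = 0.01531 K/W
R_silica brick = L/(kA) = 0.185/(1.16×12.7) = 0.01256 K/W
R_outer film = 1/(h_o·A) = 1/(29.9×12.7) = 0.002633 K/W
R_total = 0.0305 K/W
Q = ΔT / R_total = 1000 / 0.0305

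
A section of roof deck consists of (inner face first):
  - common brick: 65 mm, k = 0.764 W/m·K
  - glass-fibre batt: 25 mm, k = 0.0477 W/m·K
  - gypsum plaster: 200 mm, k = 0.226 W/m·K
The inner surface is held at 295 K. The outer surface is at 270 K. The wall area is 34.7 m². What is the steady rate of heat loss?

Q ≈ 581 W

Series thermal resistances:
R_common brick = L/(kA) = 0.065/(0.764×34.7) = 0.002452 K/W
R_glass-fibre batt = L/(kA) = 0.025/(0.0477×34.7) = 0.0151 K/W
R_gypsum plaster = L/(kA) = 0.2/(0.226×34.7) = 0.0255 K/W
R_total = 0.04306 K/W
Q = ΔT / R_total = 25 / 0.04306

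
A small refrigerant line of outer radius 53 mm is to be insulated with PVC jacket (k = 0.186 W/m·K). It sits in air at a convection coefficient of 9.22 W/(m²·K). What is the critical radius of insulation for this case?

For a cylinder r_cr = k/h = 0.186/9.22
r_cr = 20.2 mm; since the bare radius (53 mm) is above r_cr, any added insulation will reduce heat loss.

r_cr ≈ 20.2 mm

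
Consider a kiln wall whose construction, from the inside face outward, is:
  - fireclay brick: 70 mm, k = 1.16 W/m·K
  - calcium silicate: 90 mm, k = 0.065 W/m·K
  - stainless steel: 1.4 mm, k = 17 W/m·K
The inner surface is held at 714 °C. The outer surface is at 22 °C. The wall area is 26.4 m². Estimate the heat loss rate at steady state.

Model the wall as resistances in series:
R_fireclay brick = L/(kA) = 0.07/(1.16×26.4) = 0.002286 K/W
R_calcium silicate = L/(kA) = 0.09/(0.065×26.4) = 0.05245 K/W
R_stainless steel = L/(kA) = 0.0014/(17×26.4) = 3.119×10^-6 K/W
R_total = 0.05474 K/W
Q = ΔT / R_total = 692 / 0.05474

Q ≈ 12600 W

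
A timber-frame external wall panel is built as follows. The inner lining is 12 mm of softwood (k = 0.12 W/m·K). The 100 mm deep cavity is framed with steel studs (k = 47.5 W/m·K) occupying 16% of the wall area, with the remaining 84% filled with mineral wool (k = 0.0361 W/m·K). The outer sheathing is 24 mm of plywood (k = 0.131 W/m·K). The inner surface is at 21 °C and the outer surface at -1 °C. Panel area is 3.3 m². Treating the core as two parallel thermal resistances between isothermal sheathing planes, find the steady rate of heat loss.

Q ≈ 245 W

Sheathing layers in series; stud and cavity paths in parallel between them.
R_inner = 0.012/(0.12×3.3) = 0.0303 K/W
R_stud  = 0.1/(47.5×0.16×3.3) = 0.003987 K/W
R_cav   = 0.1/(0.0361×0.84×3.3) = 0.9993 K/W
1/R_core = 1/R_stud + 1/R_cav → R_core = 0.003971 K/W
R_outer = 0.024/(0.131×3.3) = 0.05552 K/W
R_total = 0.08979 K/W
Q = ΔT/R_total = 22/0.08979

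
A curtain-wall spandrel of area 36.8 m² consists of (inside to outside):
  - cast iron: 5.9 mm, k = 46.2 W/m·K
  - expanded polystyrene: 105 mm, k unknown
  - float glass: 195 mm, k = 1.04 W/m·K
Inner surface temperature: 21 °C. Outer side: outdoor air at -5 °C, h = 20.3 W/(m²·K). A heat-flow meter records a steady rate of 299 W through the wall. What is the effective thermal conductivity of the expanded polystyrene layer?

k ≈ 0.0354 W/(m·K)

Series thermal resistances:
R_cast iron = L/(kA) = 0.0059/(46.2×36.8) = 3.47×10^-6 K/W
R_float glass = L/(kA) = 0.195/(1.04×36.8) = 0.005095 K/W
R_outer film = 1/(h_o·A) = 1/(20.3×36.8) = 0.001339 K/W
Sum of known resistances R_other = 0.006437 K/W
Total R = ΔT/Q = 26/299 = 0.08696 K/W
R_expanded polystyrene = R_total − R_other = 0.08052 K/W
k = L/(R·A) = 0.105/(0.08052×36.8)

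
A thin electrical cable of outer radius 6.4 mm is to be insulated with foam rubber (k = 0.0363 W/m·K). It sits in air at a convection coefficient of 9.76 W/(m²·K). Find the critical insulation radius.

For a cylinder r_cr = k/h = 0.0363/9.76
r_cr = 3.72 mm; since the bare radius (6.4 mm) is above r_cr, any added insulation will reduce heat loss.

r_cr ≈ 3.72 mm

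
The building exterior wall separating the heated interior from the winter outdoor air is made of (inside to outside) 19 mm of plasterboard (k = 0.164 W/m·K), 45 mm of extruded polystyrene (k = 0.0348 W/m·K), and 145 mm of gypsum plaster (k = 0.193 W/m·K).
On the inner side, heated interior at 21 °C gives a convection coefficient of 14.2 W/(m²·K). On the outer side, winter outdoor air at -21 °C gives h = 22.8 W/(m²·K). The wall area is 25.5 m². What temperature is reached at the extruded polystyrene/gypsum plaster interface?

Treating each layer as a thermal resistance in series:
R_inner film = 1/(h_i·A) = 1/(14.2×25.5) = 0.002762 K/W
R_plasterboard = L/(kA) = 0.019/(0.164×25.5) = 0.004543 K/W
R_extruded polystyrene = L/(kA) = 0.045/(0.0348×25.5) = 0.05071 K/W
R_gypsum plaster = L/(kA) = 0.145/(0.193×25.5) = 0.02946 K/W
R_outer film = 1/(h_o·A) = 1/(22.8×25.5) = 0.00172 K/W
R_total = 0.0892 K/W;  Q = ΔT/R_total = 42/0.0892 = 470.9 W
T_interface = T_inner − Q·ΣR(inner→interface) = 21 − 471×0.05801

T ≈ -6.32 °C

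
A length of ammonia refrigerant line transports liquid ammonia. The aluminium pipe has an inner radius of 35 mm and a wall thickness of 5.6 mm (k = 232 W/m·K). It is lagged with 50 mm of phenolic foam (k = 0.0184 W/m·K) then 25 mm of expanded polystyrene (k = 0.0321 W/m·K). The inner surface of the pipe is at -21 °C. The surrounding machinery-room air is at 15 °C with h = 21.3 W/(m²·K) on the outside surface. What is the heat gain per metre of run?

Treating each annulus and film as a series resistance:
R_aluminium pipe wall = ln(40.6/35)/(2π×232×1) = 1.018×10^-4 K/W
R_phenolic foam = ln(90.6/40.6)/(2π×0.0184×1) = 6.943 K/W
R_expanded polystyrene = ln(115.6/90.6)/(2π×0.0321×1) = 1.208 K/W
R_outer film = 1/(h_o·2πr_oL) = 1/(21.3×2π×0.1156×1) = 0.06464 K/W
R_total = 8.216 K/W
Q = ΔT/R_total = 36/8.216

q′ ≈ 4.38 W/m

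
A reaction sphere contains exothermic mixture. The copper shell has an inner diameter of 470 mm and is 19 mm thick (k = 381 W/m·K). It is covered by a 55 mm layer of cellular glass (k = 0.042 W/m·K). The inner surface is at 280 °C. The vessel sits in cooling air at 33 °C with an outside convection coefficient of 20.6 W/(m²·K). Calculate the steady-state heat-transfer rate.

Q ≈ 181 W

For a spherical shell R = (1/r₁ − 1/r₂)/(4πk); film R = 1/(h·4πr²). In series:
R_copper shell = (1/0.235 − 1/0.254)/(4π×381) = 6.648×10^-5 K/W
R_cellular glass = (1/0.254 − 1/0.309)/(4π×0.042) = 1.328 K/W
R_outer film = 1/(h·4πr_o²) = 1/(20.6×4π×0.309²) = 0.04046 K/W
R_total = 1.368 K/W
Q = ΔT/R_total = 247/1.368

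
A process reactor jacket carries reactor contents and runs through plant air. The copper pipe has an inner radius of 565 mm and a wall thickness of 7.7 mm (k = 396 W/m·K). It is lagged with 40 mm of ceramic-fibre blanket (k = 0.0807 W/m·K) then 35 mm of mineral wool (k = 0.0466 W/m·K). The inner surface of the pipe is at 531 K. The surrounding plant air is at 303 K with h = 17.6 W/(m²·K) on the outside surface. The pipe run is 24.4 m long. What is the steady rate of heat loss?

Cylindrical conduction, so R = ln(r₂/r₁)/(2πkL) per layer, in series:
R_copper pipe wall = ln(572.7/565)/(2π×396×24.4) = 2.23×10^-7 K/W
R_ceramic-fibre blanket = ln(612.7/572.7)/(2π×0.0807×24.4) = 0.005457 K/W
R_mineral wool = ln(647.7/612.7)/(2π×0.0466×24.4) = 0.007776 K/W
R_outer film = 1/(h_o·2πr_oL) = 1/(17.6×2π×0.6477×24.4) = 5.722×10^-4 K/W
R_total = 0.01381 K/W
Q = ΔT/R_total = 228/0.01381

Q ≈ 16500 W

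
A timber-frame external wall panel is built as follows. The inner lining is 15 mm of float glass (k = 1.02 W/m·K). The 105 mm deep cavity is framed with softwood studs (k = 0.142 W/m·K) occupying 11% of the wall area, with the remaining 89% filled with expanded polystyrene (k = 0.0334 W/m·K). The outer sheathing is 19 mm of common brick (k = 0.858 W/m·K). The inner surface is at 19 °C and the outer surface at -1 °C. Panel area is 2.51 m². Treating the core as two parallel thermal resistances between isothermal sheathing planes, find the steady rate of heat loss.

Sheathing layers in series; stud and cavity paths in parallel between them.
R_inner = 0.015/(1.02×2.51) = 0.005859 K/W
R_stud  = 0.105/(0.142×0.11×2.51) = 2.678 K/W
R_cav   = 0.105/(0.0334×0.89×2.51) = 1.407 K/W
1/R_core = 1/R_stud + 1/R_cav → R_core = 0.9225 K/W
R_outer = 0.019/(0.858×2.51) = 0.008823 K/W
R_total = 0.9372 K/W
Q = ΔT/R_total = 20/0.9372

Q ≈ 21.3 W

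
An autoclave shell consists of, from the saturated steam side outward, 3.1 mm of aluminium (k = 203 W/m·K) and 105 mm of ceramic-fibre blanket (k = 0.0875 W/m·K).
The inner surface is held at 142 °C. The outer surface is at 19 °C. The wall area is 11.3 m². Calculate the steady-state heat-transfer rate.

Q ≈ 1160 W

Model the wall as resistances in series:
R_aluminium = L/(kA) = 0.0031/(203×11.3) = 1.351×10^-6 K/W
R_ceramic-fibre blanket = L/(kA) = 0.105/(0.0875×11.3) = 0.1062 K/W
R_total = 0.1062 K/W
Q = ΔT / R_total = 123 / 0.1062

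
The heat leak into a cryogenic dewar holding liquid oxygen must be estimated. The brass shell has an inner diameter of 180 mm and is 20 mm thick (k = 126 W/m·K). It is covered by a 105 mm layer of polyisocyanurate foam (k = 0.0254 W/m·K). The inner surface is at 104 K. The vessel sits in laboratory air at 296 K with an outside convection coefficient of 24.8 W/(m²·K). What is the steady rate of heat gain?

Q ≈ 13.7 W

Radial (spherical) resistances in series:
R_brass shell = (1/0.09 − 1/0.11)/(4π×126) = 0.001276 K/W
R_polyisocyanurate foam = (1/0.11 − 1/0.215)/(4π×0.0254) = 13.91 K/W
R_outer film = 1/(h·4πr_o²) = 1/(24.8×4π×0.215²) = 0.06942 K/W
R_total = 13.98 K/W
Q = ΔT/R_total = 192/13.98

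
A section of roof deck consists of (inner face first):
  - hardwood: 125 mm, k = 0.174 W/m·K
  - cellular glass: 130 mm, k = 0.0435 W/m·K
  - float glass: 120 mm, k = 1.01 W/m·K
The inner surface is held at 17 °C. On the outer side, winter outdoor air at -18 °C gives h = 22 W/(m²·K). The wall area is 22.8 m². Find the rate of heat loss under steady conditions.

Thermal resistances in series:
R_hardwood = L/(kA) = 0.125/(0.174×22.8) = 0.03151 K/W
R_cellular glass = L/(kA) = 0.13/(0.0435×22.8) = 0.1311 K/W
R_float glass = L/(kA) = 0.12/(1.01×22.8) = 0.005211 K/W
R_outer film = 1/(h_o·A) = 1/(22×22.8) = 0.001994 K/W
R_total = 0.1698 K/W
Q = ΔT / R_total = 35 / 0.1698

Q ≈ 206 W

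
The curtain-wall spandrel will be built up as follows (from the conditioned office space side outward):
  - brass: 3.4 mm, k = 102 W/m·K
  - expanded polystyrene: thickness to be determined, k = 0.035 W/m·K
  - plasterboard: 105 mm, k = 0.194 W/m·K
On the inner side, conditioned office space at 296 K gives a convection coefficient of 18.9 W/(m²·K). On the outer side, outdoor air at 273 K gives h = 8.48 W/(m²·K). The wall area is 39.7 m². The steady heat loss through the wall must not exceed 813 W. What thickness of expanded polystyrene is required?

Model the wall as resistances in series:
R_inner film = 1/(h_i·A) = 1/(18.9×39.7) = 0.001333 K/W
R_brass = L/(kA) = 0.0034/(102×39.7) = 8.396×10^-7 K/W
R_plasterboard = L/(kA) = 0.105/(0.194×39.7) = 0.01363 K/W
R_outer film = 1/(h_o·A) = 1/(8.48×39.7) = 0.00297 K/W
Sum of the known resistances R_other = 0.01794 K/W
Required total resistance R_tot = ΔT/Q_allow = 23/813 = 0.02829 K/W
R_expanded polystyrene = R_tot − R_other = 0.01035 K/W
L = R·k·A = 0.01035×0.035×39.7

L ≈ 14.4 mm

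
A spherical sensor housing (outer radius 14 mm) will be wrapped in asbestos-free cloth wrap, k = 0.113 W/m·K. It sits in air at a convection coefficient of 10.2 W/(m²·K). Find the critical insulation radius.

For a sphere r_cr = 2k/h = 2×0.113/10.2
r_cr = 22.2 mm; since the bare radius (14 mm) is below r_cr, adding a thin layer of insulation will *increase* heat loss.

r_cr ≈ 22.2 mm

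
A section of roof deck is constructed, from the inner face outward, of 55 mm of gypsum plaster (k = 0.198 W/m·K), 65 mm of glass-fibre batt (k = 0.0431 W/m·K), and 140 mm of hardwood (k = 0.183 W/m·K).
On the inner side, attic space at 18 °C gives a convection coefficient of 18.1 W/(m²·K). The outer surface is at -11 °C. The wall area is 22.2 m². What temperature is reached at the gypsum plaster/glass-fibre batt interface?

T ≈ 14.3 °C

Thermal resistances in series:
R_inner film = 1/(h_i·A) = 1/(18.1×22.2) = 0.002489 K/W
R_gypsum plaster = L/(kA) = 0.055/(0.198×22.2) = 0.01251 K/W
R_glass-fibre batt = L/(kA) = 0.065/(0.0431×22.2) = 0.06793 K/W
R_hardwood = L/(kA) = 0.14/(0.183×22.2) = 0.03446 K/W
R_total = 0.1174 K/W;  Q = ΔT/R_total = 29/0.1174 = 247 W
T_interface = T_inner − Q·ΣR(inner→interface) = 18 − 247×0.015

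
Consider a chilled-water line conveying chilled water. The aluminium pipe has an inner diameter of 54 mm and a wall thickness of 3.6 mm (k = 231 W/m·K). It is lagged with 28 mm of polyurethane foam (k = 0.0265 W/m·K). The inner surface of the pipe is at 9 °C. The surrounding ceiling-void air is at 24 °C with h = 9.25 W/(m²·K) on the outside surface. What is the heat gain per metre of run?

Treating each annulus and film as a series resistance:
R_aluminium pipe wall = ln(30.6/27)/(2π×231×1) = 8.624×10^-5 K/W
R_polyurethane foam = ln(58.6/30.6)/(2π×0.0265×1) = 3.902 K/W
R_outer film = 1/(h_o·2πr_oL) = 1/(9.25×2π×0.0586×1) = 0.2936 K/W
R_total = 4.196 K/W
Q = ΔT/R_total = 15/4.196

q′ ≈ 3.57 W/m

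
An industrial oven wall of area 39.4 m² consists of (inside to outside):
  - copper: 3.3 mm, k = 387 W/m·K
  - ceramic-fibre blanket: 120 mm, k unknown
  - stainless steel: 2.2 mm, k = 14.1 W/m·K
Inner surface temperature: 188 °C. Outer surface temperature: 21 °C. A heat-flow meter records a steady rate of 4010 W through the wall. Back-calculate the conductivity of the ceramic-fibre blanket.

k ≈ 0.0731 W/(m·K)

Treating each layer as a thermal resistance in series:
R_copper = L/(kA) = 0.0033/(387×39.4) = 2.164×10^-7 K/W
R_stainless steel = L/(kA) = 0.0022/(14.1×39.4) = 3.96×10^-6 K/W
Sum of known resistances R_other = 4.177×10^-6 K/W
Total R = ΔT/Q = 167/4010 = 0.04165 K/W
R_ceramic-fibre blanket = R_total − R_other = 0.04164 K/W
k = L/(R·A) = 0.12/(0.04164×39.4)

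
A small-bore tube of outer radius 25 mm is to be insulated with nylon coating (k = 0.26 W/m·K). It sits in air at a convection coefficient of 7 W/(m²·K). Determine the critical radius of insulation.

For a cylinder r_cr = k/h = 0.26/7
r_cr = 37.1 mm; since the bare radius (25 mm) is below r_cr, adding a thin layer of insulation will *increase* heat loss.

r_cr ≈ 37.1 mm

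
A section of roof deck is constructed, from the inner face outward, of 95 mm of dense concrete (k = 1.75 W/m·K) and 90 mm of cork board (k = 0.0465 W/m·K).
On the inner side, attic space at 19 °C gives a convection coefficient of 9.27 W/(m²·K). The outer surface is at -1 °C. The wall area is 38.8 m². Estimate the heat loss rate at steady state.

Q ≈ 370 W

Series thermal resistances:
R_inner film = 1/(h_i·A) = 1/(9.27×38.8) = 0.00278 K/W
R_dense concrete = L/(kA) = 0.095/(1.75×38.8) = 0.001399 K/W
R_cork board = L/(kA) = 0.09/(0.0465×38.8) = 0.04988 K/W
R_total = 0.05406 K/W
Q = ΔT / R_total = 20 / 0.05406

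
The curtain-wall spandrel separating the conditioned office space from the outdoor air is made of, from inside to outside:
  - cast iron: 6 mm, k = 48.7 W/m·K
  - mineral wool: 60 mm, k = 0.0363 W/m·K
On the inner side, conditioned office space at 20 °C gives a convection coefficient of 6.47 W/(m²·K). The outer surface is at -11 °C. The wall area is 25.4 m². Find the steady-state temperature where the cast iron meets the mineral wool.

T ≈ 17.3 °C

Treating each layer as a thermal resistance in series:
R_inner film = 1/(h_i·A) = 1/(6.47×25.4) = 0.006085 K/W
R_cast iron = L/(kA) = 0.006/(48.7×25.4) = 4.851×10^-6 K/W
R_mineral wool = L/(kA) = 0.06/(0.0363×25.4) = 0.06507 K/W
R_total = 0.07116 K/W;  Q = ΔT/R_total = 31/0.07116 = 435.6 W
T_interface = T_inner − Q·ΣR(inner→interface) = 20 − 436×0.00609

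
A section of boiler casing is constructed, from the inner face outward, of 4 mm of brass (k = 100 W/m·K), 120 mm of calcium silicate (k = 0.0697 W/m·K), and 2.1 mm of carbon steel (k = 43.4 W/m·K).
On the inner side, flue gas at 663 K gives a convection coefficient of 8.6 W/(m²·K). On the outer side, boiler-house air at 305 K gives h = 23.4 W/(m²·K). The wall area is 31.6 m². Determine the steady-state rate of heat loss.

Q ≈ 6010 W

Treating each layer as a thermal resistance in series:
R_inner film = 1/(h_i·A) = 1/(8.6×31.6) = 0.00368 K/W
R_brass = L/(kA) = 0.004/(100×31.6) = 1.266×10^-6 K/W
R_calcium silicate = L/(kA) = 0.12/(0.0697×31.6) = 0.05448 K/W
R_carbon steel = L/(kA) = 0.0021/(43.4×31.6) = 1.531×10^-6 K/W
R_outer film = 1/(h_o·A) = 1/(23.4×31.6) = 0.001352 K/W
R_total = 0.05952 K/W
Q = ΔT / R_total = 358 / 0.05952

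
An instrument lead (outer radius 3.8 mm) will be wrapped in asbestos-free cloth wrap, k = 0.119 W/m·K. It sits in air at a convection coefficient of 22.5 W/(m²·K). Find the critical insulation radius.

For a cylinder r_cr = k/h = 0.119/22.5
r_cr = 5.29 mm; since the bare radius (3.8 mm) is below r_cr, adding a thin layer of insulation will *increase* heat loss.

r_cr ≈ 5.29 mm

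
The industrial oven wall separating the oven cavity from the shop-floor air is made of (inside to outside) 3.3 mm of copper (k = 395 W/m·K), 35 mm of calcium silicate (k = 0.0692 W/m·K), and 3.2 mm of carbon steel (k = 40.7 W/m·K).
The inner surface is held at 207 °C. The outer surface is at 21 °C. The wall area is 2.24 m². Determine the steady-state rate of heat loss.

Q ≈ 824 W

Using the resistance-network approach (series):
R_copper = L/(kA) = 0.0033/(395×2.24) = 3.73×10^-6 K/W
R_calcium silicate = L/(kA) = 0.035/(0.0692×2.24) = 0.2258 K/W
R_carbon steel = L/(kA) = 0.0032/(40.7×2.24) = 3.51×10^-5 K/W
R_total = 0.2258 K/W
Q = ΔT / R_total = 186 / 0.2258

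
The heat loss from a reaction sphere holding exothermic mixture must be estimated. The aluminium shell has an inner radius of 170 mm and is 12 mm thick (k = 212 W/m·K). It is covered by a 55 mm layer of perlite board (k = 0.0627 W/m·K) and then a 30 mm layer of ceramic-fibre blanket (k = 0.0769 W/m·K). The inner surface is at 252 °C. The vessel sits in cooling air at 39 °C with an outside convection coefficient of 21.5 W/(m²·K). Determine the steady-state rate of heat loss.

Q ≈ 98.6 W

Each spherical layer contributes R = (1/r_i − 1/r_o)/(4πk):
R_aluminium shell = (1/0.17 − 1/0.182)/(4π×212) = 1.456×10^-4 K/W
R_perlite board = (1/0.182 − 1/0.237)/(4π×0.0627) = 1.618 K/W
R_ceramic-fibre blanket = (1/0.237 − 1/0.267)/(4π×0.0769) = 0.4906 K/W
R_outer film = 1/(h·4πr_o²) = 1/(21.5×4π×0.267²) = 0.05192 K/W
R_total = 2.161 K/W
Q = ΔT/R_total = 213/2.161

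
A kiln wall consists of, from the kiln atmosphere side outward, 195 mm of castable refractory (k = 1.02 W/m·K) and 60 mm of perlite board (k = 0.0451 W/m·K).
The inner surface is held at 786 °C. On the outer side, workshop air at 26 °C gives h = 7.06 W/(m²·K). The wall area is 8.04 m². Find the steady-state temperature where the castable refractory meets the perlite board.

T ≈ 699 °C

Series thermal resistances:
R_castable refractory = L/(kA) = 0.195/(1.02×8.04) = 0.02378 K/W
R_perlite board = L/(kA) = 0.06/(0.0451×8.04) = 0.1655 K/W
R_outer film = 1/(h_o·A) = 1/(7.06×8.04) = 0.01762 K/W
R_total = 0.2069 K/W;  Q = ΔT/R_total = 760/0.2069 = 3674 W
T_interface = T_inner − Q·ΣR(inner→interface) = 786 − 3670×0.02378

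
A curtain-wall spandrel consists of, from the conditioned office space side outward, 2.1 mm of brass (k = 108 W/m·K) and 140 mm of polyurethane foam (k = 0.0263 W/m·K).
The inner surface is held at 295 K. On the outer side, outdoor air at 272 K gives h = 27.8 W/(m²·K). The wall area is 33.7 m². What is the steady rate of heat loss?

Series thermal resistances:
R_brass = L/(kA) = 0.0021/(108×33.7) = 5.77×10^-7 K/W
R_polyurethane foam = L/(kA) = 0.14/(0.0263×33.7) = 0.158 K/W
R_outer film = 1/(h_o·A) = 1/(27.8×33.7) = 0.001067 K/W
R_total = 0.159 K/W
Q = ΔT / R_total = 23 / 0.159

Q ≈ 145 W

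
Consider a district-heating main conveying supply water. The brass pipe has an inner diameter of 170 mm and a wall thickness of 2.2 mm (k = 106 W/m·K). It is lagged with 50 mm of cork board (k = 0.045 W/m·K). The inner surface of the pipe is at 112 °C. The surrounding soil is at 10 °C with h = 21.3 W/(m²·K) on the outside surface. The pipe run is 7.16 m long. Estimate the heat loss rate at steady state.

Treating each annulus and film as a series resistance:
R_brass pipe wall = ln(87.2/85)/(2π×106×7.16) = 5.359×10^-6 K/W
R_cork board = ln(137.2/87.2)/(2π×0.045×7.16) = 0.2239 K/W
R_outer film = 1/(h_o·2πr_oL) = 1/(21.3×2π×0.1372×7.16) = 0.007606 K/W
R_total = 0.2315 K/W
Q = ΔT/R_total = 102/0.2315

Q ≈ 441 W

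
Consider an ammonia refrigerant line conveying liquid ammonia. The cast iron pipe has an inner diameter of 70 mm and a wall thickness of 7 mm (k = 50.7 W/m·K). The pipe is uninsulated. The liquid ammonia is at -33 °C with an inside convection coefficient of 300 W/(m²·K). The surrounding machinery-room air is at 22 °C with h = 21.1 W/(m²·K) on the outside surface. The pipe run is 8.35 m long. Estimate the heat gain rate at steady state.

Per-layer cylindrical resistances, series-summed:
R_inner film = 1/(h_i·2πr₁L) = 1/(300×2π×0.035×8.35) = 0.001815 K/W
R_cast iron pipe wall = ln(42/35)/(2π×50.7×8.35) = 6.854×10^-5 K/W
R_outer film = 1/(h_o·2πr_oL) = 1/(21.1×2π×0.042×8.35) = 0.02151 K/W
R_total = 0.02339 K/W
Q = ΔT/R_total = 55/0.02339

Q ≈ 2350 W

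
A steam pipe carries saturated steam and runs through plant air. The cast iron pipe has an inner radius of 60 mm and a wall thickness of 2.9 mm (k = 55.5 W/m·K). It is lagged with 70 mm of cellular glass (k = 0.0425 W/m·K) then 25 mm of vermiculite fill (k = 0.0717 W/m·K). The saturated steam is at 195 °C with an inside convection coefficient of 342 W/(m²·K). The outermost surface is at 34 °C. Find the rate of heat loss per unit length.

q′ ≈ 50.4 W/m

Treating each annulus and film as a series resistance:
R_inner film = 1/(h_i·2πr₁L) = 1/(342×2π×0.06×1) = 0.007756 K/W
R_cast iron pipe wall = ln(62.9/60)/(2π×55.5×1) = 1.354×10^-4 K/W
R_cellular glass = ln(132.9/62.9)/(2π×0.0425×1) = 2.801 K/W
R_vermiculite fill = ln(157.9/132.9)/(2π×0.0717×1) = 0.3826 K/W
R_total = 3.192 K/W
Q = ΔT/R_total = 161/3.192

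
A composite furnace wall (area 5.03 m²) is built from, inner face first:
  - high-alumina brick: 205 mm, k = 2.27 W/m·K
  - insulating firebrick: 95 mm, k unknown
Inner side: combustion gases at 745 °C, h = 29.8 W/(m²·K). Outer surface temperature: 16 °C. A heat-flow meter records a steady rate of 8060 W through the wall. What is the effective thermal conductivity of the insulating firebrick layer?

Thermal resistances in series:
R_inner film = 1/(h_i·A) = 1/(29.8×5.03) = 0.006671 K/W
R_high-alumina brick = L/(kA) = 0.205/(2.27×5.03) = 0.01795 K/W
Sum of known resistances R_other = 0.02463 K/W
Total R = ΔT/Q = 729/8060 = 0.09045 K/W
R_insulating firebrick = R_total − R_other = 0.06582 K/W
k = L/(R·A) = 0.095/(0.06582×5.03)

k ≈ 0.287 W/(m·K)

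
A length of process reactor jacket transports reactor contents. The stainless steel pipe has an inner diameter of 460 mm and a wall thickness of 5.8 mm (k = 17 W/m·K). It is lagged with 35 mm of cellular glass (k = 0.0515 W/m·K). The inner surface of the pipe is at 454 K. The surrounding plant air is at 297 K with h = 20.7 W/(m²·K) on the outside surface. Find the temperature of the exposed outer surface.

Radial resistances (cylindrical: R_cond = ln(r_o/r_i)/(2πkL), R_conv = 1/(h·2πrL)):
R_stainless steel pipe wall = ln(235.8/230)/(2π×17×1) = 2.332×10^-4 K/W
R_cellular glass = ln(270.8/235.8)/(2π×0.0515×1) = 0.4277 K/W
R_outer film = 1/(h_o·2πr_oL) = 1/(20.7×2π×0.2708×1) = 0.02839 K/W
R_total = 0.4563 K/W
Q = ΔT/R_total = 157/0.4563
Q = 344 W/m
T_interface = T_inner − Q·ΣR(inner→interface) = 454 − 344×0.4279

T ≈ 307 K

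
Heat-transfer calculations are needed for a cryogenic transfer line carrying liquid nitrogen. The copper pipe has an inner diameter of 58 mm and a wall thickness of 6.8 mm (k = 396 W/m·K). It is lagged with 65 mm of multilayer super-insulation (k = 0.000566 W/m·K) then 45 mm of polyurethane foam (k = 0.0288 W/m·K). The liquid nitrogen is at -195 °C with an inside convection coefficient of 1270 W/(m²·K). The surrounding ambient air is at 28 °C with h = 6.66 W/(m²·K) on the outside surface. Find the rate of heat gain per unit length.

q′ ≈ 0.76 W/m

Radial resistances (cylindrical: R_cond = ln(r_o/r_i)/(2πkL), R_conv = 1/(h·2πrL)):
R_inner film = 1/(h_i·2πr₁L) = 1/(1270×2π×0.029×1) = 0.004321 K/W
R_copper pipe wall = ln(35.8/29)/(2π×396×1) = 8.466×10^-5 K/W
R_multilayer super-insulation = ln(100.8/35.8)/(2π×0.000566×1) = 291.1 K/W
R_polyurethane foam = ln(145.8/100.8)/(2π×0.0288×1) = 2.04 K/W
R_outer film = 1/(h_o·2πr_oL) = 1/(6.66×2π×0.1458×1) = 0.1639 K/W
R_total = 293.3 K/W
Q = ΔT/R_total = 223/293.3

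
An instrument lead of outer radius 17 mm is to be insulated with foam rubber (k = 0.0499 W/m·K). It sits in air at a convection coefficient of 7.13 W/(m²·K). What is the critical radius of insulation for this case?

r_cr ≈ 7 mm

For a cylinder r_cr = k/h = 0.0499/7.13
r_cr = 7 mm; since the bare radius (17 mm) is above r_cr, any added insulation will reduce heat loss.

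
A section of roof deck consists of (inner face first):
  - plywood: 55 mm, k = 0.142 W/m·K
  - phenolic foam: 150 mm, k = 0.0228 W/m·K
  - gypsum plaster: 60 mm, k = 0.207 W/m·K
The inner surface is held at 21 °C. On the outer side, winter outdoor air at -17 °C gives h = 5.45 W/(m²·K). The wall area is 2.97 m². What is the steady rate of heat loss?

Q ≈ 15.2 W

Series thermal resistances:
R_plywood = L/(kA) = 0.055/(0.142×2.97) = 0.1304 K/W
R_phenolic foam = L/(kA) = 0.15/(0.0228×2.97) = 2.215 K/W
R_gypsum plaster = L/(kA) = 0.06/(0.207×2.97) = 0.09759 K/W
R_outer film = 1/(h_o·A) = 1/(5.45×2.97) = 0.06178 K/W
R_total = 2.505 K/W
Q = ΔT / R_total = 38 / 2.505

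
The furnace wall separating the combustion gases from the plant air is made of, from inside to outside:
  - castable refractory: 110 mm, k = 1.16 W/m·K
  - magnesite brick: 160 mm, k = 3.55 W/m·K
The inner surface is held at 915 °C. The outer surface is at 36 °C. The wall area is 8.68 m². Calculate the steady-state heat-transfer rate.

Q ≈ 54500 W

Using the resistance-network approach (series):
R_castable refractory = L/(kA) = 0.11/(1.16×8.68) = 0.01092 K/W
R_magnesite brick = L/(kA) = 0.16/(3.55×8.68) = 0.005192 K/W
R_total = 0.01612 K/W
Q = ΔT / R_total = 879 / 0.01612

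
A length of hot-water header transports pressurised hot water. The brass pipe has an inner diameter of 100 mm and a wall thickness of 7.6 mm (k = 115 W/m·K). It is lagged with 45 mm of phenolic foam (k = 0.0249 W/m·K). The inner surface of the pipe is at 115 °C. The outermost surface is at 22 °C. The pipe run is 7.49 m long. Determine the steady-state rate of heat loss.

Cylindrical conduction, so R = ln(r₂/r₁)/(2πkL) per layer, in series:
R_brass pipe wall = ln(57.6/50)/(2π×115×7.49) = 2.615×10^-5 K/W
R_phenolic foam = ln(102.6/57.6)/(2π×0.0249×7.49) = 0.4927 K/W
R_total = 0.4927 K/W
Q = ΔT/R_total = 93/0.4927

Q ≈ 189 W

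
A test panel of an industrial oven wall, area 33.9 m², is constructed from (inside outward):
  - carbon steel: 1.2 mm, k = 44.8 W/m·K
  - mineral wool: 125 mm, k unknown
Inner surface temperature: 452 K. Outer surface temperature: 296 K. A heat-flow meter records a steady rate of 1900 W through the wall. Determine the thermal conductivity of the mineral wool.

k ≈ 0.0449 W/(m·K)

Model the wall as resistances in series:
R_carbon steel = L/(kA) = 0.0012/(44.8×33.9) = 7.901×10^-7 K/W
Sum of known resistances R_other = 7.901×10^-7 K/W
Total R = ΔT/Q = 156/1900 = 0.08211 K/W
R_mineral wool = R_total − R_other = 0.0821 K/W
k = L/(R·A) = 0.125/(0.0821×33.9)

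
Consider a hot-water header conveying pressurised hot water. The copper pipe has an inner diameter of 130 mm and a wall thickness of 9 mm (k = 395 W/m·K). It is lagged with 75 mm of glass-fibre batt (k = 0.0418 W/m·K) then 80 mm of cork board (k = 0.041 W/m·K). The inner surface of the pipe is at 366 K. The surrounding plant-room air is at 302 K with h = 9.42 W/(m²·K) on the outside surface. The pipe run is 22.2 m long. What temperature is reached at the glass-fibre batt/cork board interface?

T ≈ 327 K

Treating each annulus and film as a series resistance:
R_copper pipe wall = ln(74/65)/(2π×395×22.2) = 2.354×10^-6 K/W
R_glass-fibre batt = ln(149/74)/(2π×0.0418×22.2) = 0.12 K/W
R_cork board = ln(229/149)/(2π×0.041×22.2) = 0.07515 K/W
R_outer film = 1/(h_o·2πr_oL) = 1/(9.42×2π×0.229×22.2) = 0.003323 K/W
R_total = 0.1985 K/W
Q = ΔT/R_total = 64/0.1985
Q = 322 W
T_interface = T_inner − Q·ΣR(inner→interface) = 366 − 322×0.12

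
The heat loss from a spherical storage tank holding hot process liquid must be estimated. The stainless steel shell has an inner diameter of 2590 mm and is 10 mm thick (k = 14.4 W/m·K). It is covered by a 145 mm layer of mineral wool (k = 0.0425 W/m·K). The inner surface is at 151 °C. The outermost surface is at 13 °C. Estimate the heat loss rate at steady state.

Each spherical layer contributes R = (1/r_i − 1/r_o)/(4πk):
R_stainless steel shell = (1/1.295 − 1/1.305)/(4π×14.4) = 3.27×10^-5 K/W
R_mineral wool = (1/1.305 − 1/1.45)/(4π×0.0425) = 0.1435 K/W
R_total = 0.1435 K/W
Q = ΔT/R_total = 138/0.1435

Q ≈ 962 W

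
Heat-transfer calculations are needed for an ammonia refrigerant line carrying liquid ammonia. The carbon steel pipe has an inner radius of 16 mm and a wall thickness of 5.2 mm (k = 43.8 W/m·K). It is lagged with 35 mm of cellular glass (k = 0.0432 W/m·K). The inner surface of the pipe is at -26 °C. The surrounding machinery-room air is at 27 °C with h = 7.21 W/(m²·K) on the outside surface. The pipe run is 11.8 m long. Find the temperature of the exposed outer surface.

Treating each annulus and film as a series resistance:
R_carbon steel pipe wall = ln(21.2/16)/(2π×43.8×11.8) = 8.666×10^-5 K/W
R_cellular glass = ln(56.2/21.2)/(2π×0.0432×11.8) = 0.3044 K/W
R_outer film = 1/(h_o·2πr_oL) = 1/(7.21×2π×0.0562×11.8) = 0.03329 K/W
R_total = 0.3378 K/W
Q = ΔT/R_total = 53/0.3378
Q = 157 W
T_interface = T_inner + Q·ΣR(inner→interface) = -26 + 157×0.3045

T ≈ 21.8 °C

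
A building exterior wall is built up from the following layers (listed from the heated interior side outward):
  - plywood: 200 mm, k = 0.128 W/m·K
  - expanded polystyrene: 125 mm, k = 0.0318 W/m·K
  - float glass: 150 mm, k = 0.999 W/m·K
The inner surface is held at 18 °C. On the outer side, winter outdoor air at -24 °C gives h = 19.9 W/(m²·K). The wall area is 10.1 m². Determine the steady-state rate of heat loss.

Series thermal resistances:
R_plywood = L/(kA) = 0.2/(0.128×10.1) = 0.1547 K/W
R_expanded polystyrene = L/(kA) = 0.125/(0.0318×10.1) = 0.3892 K/W
R_float glass = L/(kA) = 0.15/(0.999×10.1) = 0.01487 K/W
R_outer film = 1/(h_o·A) = 1/(19.9×10.1) = 0.004975 K/W
R_total = 0.5637 K/W
Q = ΔT / R_total = 42 / 0.5637

Q ≈ 74.5 W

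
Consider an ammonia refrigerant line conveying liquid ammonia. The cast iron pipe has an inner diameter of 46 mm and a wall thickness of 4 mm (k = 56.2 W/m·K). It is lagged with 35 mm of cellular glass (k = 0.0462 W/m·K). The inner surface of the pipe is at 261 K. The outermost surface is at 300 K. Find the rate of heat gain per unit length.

Per-layer cylindrical resistances, series-summed:
R_cast iron pipe wall = ln(27/23)/(2π×56.2×1) = 4.541×10^-4 K/W
R_cellular glass = ln(62/27)/(2π×0.0462×1) = 2.864 K/W
R_total = 2.864 K/W
Q = ΔT/R_total = 39/2.864

q′ ≈ 13.6 W/m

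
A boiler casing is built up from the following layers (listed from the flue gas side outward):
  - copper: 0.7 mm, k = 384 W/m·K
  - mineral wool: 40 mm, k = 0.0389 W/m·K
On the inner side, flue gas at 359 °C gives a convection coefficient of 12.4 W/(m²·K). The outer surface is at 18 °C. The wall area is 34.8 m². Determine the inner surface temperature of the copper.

Model the wall as resistances in series:
R_inner film = 1/(h_i·A) = 1/(12.4×34.8) = 0.002317 K/W
R_copper = L/(kA) = 0.0007/(384×34.8) = 5.238×10^-8 K/W
R_mineral wool = L/(kA) = 0.04/(0.0389×34.8) = 0.02955 K/W
R_total = 0.03187 K/W;  Q = ΔT/R_total = 341/0.03187 = 10700 W
T_interface = T_inner − Q·ΣR(inner→interface) = 359 − 10700×0.002317

T ≈ 334 °C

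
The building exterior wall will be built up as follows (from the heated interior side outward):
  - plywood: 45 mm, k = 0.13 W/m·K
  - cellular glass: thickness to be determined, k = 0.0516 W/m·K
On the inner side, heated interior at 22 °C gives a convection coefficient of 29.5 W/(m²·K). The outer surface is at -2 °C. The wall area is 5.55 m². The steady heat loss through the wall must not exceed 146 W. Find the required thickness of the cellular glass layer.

L ≈ 27.5 mm

Series thermal resistances:
R_inner film = 1/(h_i·A) = 1/(29.5×5.55) = 0.006108 K/W
R_plywood = L/(kA) = 0.045/(0.13×5.55) = 0.06237 K/W
Sum of the known resistances R_other = 0.06848 K/W
Required total resistance R_tot = ΔT/Q_allow = 24/146 = 0.1644 K/W
R_cellular glass = R_tot − R_other = 0.09591 K/W
L = R·k·A = 0.09591×0.0516×5.55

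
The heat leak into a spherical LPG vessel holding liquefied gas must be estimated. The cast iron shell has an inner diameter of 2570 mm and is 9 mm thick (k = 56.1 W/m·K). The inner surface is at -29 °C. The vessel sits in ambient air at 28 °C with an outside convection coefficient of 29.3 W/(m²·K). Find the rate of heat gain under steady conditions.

Q ≈ 35000 W

Each spherical layer contributes R = (1/r_i − 1/r_o)/(4πk):
R_cast iron shell = (1/1.285 − 1/1.294)/(4π×56.1) = 7.678×10^-6 K/W
R_outer film = 1/(h·4πr_o²) = 1/(29.3×4π×1.294²) = 0.001622 K/W
R_total = 0.00163 K/W
Q = ΔT/R_total = 57/0.00163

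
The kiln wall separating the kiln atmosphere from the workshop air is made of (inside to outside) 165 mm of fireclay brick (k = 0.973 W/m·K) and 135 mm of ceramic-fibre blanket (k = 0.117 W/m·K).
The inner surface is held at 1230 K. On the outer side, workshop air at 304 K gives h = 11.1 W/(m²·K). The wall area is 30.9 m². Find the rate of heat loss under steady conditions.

Thermal resistances in series:
R_fireclay brick = L/(kA) = 0.165/(0.973×30.9) = 0.005488 K/W
R_ceramic-fibre blanket = L/(kA) = 0.135/(0.117×30.9) = 0.03734 K/W
R_outer film = 1/(h_o·A) = 1/(11.1×30.9) = 0.002916 K/W
R_total = 0.04574 K/W
Q = ΔT / R_total = 926 / 0.04574

Q ≈ 20200 W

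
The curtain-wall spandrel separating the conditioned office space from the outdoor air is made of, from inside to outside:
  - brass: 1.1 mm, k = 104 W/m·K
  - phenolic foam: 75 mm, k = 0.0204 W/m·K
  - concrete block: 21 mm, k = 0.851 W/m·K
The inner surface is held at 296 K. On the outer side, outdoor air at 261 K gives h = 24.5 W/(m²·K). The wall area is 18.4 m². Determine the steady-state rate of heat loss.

Thermal resistances in series:
R_brass = L/(kA) = 0.0011/(104×18.4) = 5.748×10^-7 K/W
R_phenolic foam = L/(kA) = 0.075/(0.0204×18.4) = 0.1998 K/W
R_concrete block = L/(kA) = 0.021/(0.851×18.4) = 0.001341 K/W
R_outer film = 1/(h_o·A) = 1/(24.5×18.4) = 0.002218 K/W
R_total = 0.2034 K/W
Q = ΔT / R_total = 35 / 0.2034

Q ≈ 172 W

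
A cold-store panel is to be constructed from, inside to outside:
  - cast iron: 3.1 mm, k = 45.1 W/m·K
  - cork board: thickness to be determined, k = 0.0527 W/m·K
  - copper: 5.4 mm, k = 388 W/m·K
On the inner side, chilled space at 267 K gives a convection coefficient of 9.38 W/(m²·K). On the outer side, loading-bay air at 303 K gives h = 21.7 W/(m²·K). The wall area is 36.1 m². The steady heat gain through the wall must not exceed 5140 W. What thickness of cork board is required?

Series thermal resistances:
R_inner film = 1/(h_i·A) = 1/(9.38×36.1) = 0.002953 K/W
R_cast iron = L/(kA) = 0.0031/(45.1×36.1) = 1.904×10^-6 K/W
R_copper = L/(kA) = 0.0054/(388×36.1) = 3.855×10^-7 K/W
R_outer film = 1/(h_o·A) = 1/(21.7×36.1) = 0.001277 K/W
Sum of the known resistances R_other = 0.004232 K/W
Required total resistance R_tot = ΔT/Q_allow = 36/5140 = 0.007004 K/W
R_cork board = R_tot − R_other = 0.002772 K/W
L = R·k·A = 0.002772×0.0527×36.1

L ≈ 5.27 mm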